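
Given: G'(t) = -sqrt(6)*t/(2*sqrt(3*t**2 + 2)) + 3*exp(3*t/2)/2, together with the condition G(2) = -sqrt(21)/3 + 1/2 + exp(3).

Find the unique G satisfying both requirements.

G(t) = -sqrt(6)*sqrt(3*t**2 + 2)/6 + exp(3*t/2) + 1/2

The integrand splits into summands that can be handled one at a time.
A general antiderivative is -sqrt(t**2/2 + 1/3) + exp(3*t/2) + C.
The condition gives C = -sqrt(21)/3 + 1/2 + exp(3) - (-sqrt(21)/3 + exp(3)) = 1/2.
So G(t) = -sqrt(6)*sqrt(3*t**2 + 2)/6 + exp(3*t/2) + 1/2.
Check: d/dt[-sqrt(6)*sqrt(3*t**2 + 2)/6 + exp(3*t/2) + 1/2] = (-sqrt(6)*t + 3*sqrt(3*t**2 + 2)*exp(3*t/2))/(2*sqrt(3*t**2 + 2)), which equals G'(t).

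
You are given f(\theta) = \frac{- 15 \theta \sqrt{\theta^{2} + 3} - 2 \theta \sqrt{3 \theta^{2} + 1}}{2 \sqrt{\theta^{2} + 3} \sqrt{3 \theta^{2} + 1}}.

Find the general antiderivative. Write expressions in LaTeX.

Differentiate the proposed F(\theta) back; it has to land on f(\theta) exactly.
Check: d/d\theta[- \frac{2 \sqrt{\theta^{2} + 3} + 5 \sqrt{3 \theta^{2} + 1}}{2}] = \frac{- 15 \theta \sqrt{\theta^{2} + 3} - 2 \theta \sqrt{3 \theta^{2} + 1}}{2 \sqrt{\theta^{2} + 3} \sqrt{3 \theta^{2} + 1}} = f(\theta).

F(\theta) = - \frac{2 \sqrt{\theta^{2} + 3} + 5 \sqrt{3 \theta^{2} + 1}}{2} + C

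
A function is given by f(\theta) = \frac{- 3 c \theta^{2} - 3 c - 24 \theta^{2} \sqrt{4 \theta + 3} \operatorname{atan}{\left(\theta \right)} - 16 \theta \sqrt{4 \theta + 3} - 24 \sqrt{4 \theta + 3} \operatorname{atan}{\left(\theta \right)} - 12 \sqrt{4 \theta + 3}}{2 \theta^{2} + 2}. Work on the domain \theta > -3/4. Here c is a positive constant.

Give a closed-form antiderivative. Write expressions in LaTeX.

An antiderivative is F(\theta) = - \frac{3 c \theta}{2} - 8 \theta \sqrt{4 \theta + 3} \operatorname{atan}{\left(\theta \right)} - 6 \sqrt{4 \theta + 3} \operatorname{atan}{\left(\theta \right)}.

A first test for any F(\theta): its \theta-derivative must equal f(\theta) identically.
Check: d/d\theta[- \frac{3 c \theta}{2} - 8 \theta \sqrt{4 \theta + 3} \operatorname{atan}{\left(\theta \right)} - 6 \sqrt{4 \theta + 3} \operatorname{atan}{\left(\theta \right)}] = \frac{- 3 c \theta^{2} \sqrt{4 \theta + 3} - 3 c \sqrt{4 \theta + 3} - 96 \theta^{3} \operatorname{atan}{\left(\theta \right)} - 72 \theta^{2} \operatorname{atan}{\left(\theta \right)} - 64 \theta^{2} - 96 \theta \operatorname{atan}{\left(\theta \right)} - 96 \theta - 72 \operatorname{atan}{\left(\theta \right)} - 36}{2 \theta^{2} \sqrt{4 \theta + 3} + 2 \sqrt{4 \theta + 3}}, which equals f(\theta).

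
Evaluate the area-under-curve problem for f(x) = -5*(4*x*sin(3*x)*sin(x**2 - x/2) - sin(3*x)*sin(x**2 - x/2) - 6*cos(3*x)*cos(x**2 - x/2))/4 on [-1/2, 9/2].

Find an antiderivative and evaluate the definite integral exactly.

Antiderivative: F(x) = 5*sin(3*x)*cos(x**2 - x/2)/2; value = 5*sin(27/2)*cos(18)/2 + 5*sin(3/2)*cos(1/2)/2

Recognize the product-rule pattern: f = u'v + uv' with u = 5*cos(x**2 - x/2)/2, v = sin(3*x), so integration by parts undoes it.
F(x) = 5*sin(3*x)*cos(x**2 - x/2)/2 is an antiderivative of f.
Check: d/dx[5*sin(3*x)*cos(x**2 - x/2)/2] = -5*x*sin(3*x)*sin(x**2 - x/2) + 5*sin(3*x)*sin(x**2 - x/2)/4 + 15*cos(3*x)*cos(x**2 - x/2)/2, which equals f(x).
F(9/2) = 5*sin(27/2)*cos(18)/2; F(-1/2) = -5*sin(3/2)*cos(1/2)/2.
Integral = F(9/2) - F(-1/2) = 5*sin(27/2)*cos(18)/2 + 5*sin(3/2)*cos(1/2)/2.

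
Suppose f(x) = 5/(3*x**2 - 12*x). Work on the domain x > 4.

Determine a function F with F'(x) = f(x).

An antiderivative is F(x) = 5*(-log(x) + log(x - 4))/12.

The denominator factors as 3*x*(x - 4); partial fractions split f into directly integrable pieces: 5/(12*(x - 4)) - 5/(12*x).
Check: d/dx[5*(-log(x) + log(x - 4))/12] = 5/(3*x**2 - 12*x) = f(x).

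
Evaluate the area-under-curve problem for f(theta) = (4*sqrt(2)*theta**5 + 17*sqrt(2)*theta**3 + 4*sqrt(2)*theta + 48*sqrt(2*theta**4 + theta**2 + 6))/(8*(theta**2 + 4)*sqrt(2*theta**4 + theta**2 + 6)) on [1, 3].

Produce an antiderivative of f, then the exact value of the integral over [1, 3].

Antiderivative: F(theta) = sqrt(theta**4 + theta**2/2 + 3)/4 + 3*atan(theta/2); value = -3*atan(1/2) - 3*sqrt(2)/8 + sqrt(354)/8 + 3*atan(3/2)

Recover f(theta) by differentiating a candidate F(theta); any mismatch rules it out.
F(theta) = sqrt(theta**4 + theta**2/2 + 3)/4 + 3*atan(theta/2) is an antiderivative of f.
Check: d/dtheta[sqrt(theta**4 + theta**2/2 + 3)/4 + 3*atan(theta/2)] = (4*sqrt(2)*theta**5 + 17*sqrt(2)*theta**3 + 4*sqrt(2)*theta + 48*sqrt(2*theta**4 + theta**2 + 6))/(8*theta**2*sqrt(2*theta**4 + theta**2 + 6) + 32*sqrt(2*theta**4 + theta**2 + 6)), which equals f(theta).
F(3) = sqrt(354)/8 + 3*atan(3/2); F(1) = 3*sqrt(2)/8 + 3*atan(1/2).
Integral = F(3) - F(1) = -3*atan(1/2) - 3*sqrt(2)/8 + sqrt(354)/8 + 3*atan(3/2).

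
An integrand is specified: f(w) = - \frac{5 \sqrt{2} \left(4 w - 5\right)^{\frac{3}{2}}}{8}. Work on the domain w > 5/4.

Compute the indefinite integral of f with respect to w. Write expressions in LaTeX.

A first test for any F(w): its w-derivative must equal f(w) identically.
Check: d/dw[\frac{\sqrt{2} \left(- 16 w^{2} \sqrt{4 w - 5} + 40 w \sqrt{4 w - 5} - 25 \sqrt{4 w - 5}\right)}{16}] = \frac{- 80 \sqrt{2} w^{2} + 200 \sqrt{2} w - 125 \sqrt{2}}{8 \sqrt{4 w - 5}}, which equals f(w).

F(w) = \frac{\sqrt{2} \left(- 16 w^{2} \sqrt{4 w - 5} + 40 w \sqrt{4 w - 5} - 25 \sqrt{4 w - 5}\right)}{16} + C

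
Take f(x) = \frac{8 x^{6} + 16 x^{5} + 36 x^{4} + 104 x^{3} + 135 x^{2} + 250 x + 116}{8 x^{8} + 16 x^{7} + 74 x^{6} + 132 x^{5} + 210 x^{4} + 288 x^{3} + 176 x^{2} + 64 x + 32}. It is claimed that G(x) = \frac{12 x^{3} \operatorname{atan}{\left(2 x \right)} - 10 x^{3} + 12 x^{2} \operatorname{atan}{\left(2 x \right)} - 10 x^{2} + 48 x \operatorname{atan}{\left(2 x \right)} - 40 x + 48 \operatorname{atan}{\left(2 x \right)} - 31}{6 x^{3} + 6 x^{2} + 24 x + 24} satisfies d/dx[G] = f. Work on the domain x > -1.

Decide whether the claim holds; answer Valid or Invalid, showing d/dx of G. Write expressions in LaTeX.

d/dx[G] = \frac{8 x^{6} + 16 x^{5} + 36 x^{4} + 104 x^{3} + 135 x^{2} + 250 x + 116}{8 x^{8} + 16 x^{7} + 74 x^{6} + 132 x^{5} + 210 x^{4} + 288 x^{3} + 176 x^{2} + 64 x + 32}
This equals f(x) exactly, so the claim holds.

Valid - differentiating G returns exactly f.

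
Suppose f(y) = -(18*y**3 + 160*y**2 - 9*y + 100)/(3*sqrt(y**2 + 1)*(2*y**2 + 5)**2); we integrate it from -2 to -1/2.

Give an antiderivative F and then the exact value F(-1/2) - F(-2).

Antiderivative: F(y) = (3/4 - 5*y/3)*sqrt(4*y**2 + 4)/(y**2 + 5/2); value = -292*sqrt(5)/429

An antiderivative F(y) passes only if d/dy[F] lands on f(y) exactly.
F(y) = (3/4 - 5*y/3)*sqrt(4*y**2 + 4)/(y**2 + 5/2) is an antiderivative of f.
Check: d/dy[(3/4 - 5*y/3)*sqrt(4*y**2 + 4)/(y**2 + 5/2)] = (-18*y**3 - 160*y**2 + 9*y - 100)/(12*y**4*sqrt(y**2 + 1) + 60*y**2*sqrt(y**2 + 1) + 75*sqrt(y**2 + 1)), which equals f(y).
F(-1/2) = 19*sqrt(5)/33; F(-2) = 49*sqrt(5)/39.
Integral = F(-1/2) - F(-2) = -292*sqrt(5)/429.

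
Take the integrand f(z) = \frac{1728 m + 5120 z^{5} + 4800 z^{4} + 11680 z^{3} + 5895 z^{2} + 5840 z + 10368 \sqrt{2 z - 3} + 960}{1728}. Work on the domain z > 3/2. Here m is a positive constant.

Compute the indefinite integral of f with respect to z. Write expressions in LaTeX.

F(z) = m z + 2 \left(2 z - 3\right)^{\frac{3}{2}} + \frac{5 \left(\frac{2 z^{2}}{3} + \frac{z}{4} + \frac{2}{3}\right)^{3}}{3} + C

Recover f(z) by differentiating a candidate F(z); any mismatch rules it out.
Check: d/dz[m z + 2 \left(2 z - 3\right)^{\frac{3}{2}} + \frac{5 \left(\frac{2 z^{2}}{3} + \frac{z}{4} + \frac{2}{3}\right)^{3}}{3}] = m + \frac{80 z^{5}}{27} + \frac{25 z^{4}}{9} + \frac{365 z^{3}}{54} + \frac{655 z^{2}}{192} + \frac{365 z}{108} + 6 \sqrt{2 z - 3} + \frac{5}{9}, which equals f(z).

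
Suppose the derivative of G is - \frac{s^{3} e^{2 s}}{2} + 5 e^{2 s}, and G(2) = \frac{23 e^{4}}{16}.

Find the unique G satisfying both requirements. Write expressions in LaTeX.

Recognize the product-rule pattern: G'(s) = u'v + uv' with u = - \frac{s^{3}}{4} + \frac{3 s^{2}}{8} - \frac{3 s}{8} + \frac{43}{16}, v = e^{2 s}, so integration by parts undoes it.
A general antiderivative is \frac{\left(- 4 s^{3} + 6 s^{2} - 6 s + 43\right) e^{2 s}}{16} + C.
The condition gives C = \frac{23 e^{4}}{16} - (\frac{23 e^{4}}{16}) = 0.
So G(s) = \frac{\left(- 4 s^{3} + 6 s^{2} - 6 s + 43\right) e^{2 s}}{16}.
Check: d/ds[\frac{\left(- 4 s^{3} + 6 s^{2} - 6 s + 43\right) e^{2 s}}{16}] = - \frac{s^{3} e^{2 s}}{2} + 5 e^{2 s} = G'(s).

G(s) = \frac{\left(- 4 s^{3} + 6 s^{2} - 6 s + 43\right) e^{2 s}}{16}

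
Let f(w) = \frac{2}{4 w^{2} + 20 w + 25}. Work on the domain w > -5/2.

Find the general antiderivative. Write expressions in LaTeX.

F(w) = - \frac{1}{2 w + 5} + C

Recover f(w) by differentiating a candidate F(w); any mismatch rules it out.
Check: d/dw[- \frac{1}{2 w + 5}] = \frac{2}{4 w^{2} + 20 w + 25} = f(w).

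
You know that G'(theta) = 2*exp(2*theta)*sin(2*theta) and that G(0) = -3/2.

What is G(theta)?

G(theta) = exp(2*theta)*sin(2*theta)/2 - exp(2*theta)*cos(2*theta)/2 - 1

The proposed G(theta) is checked by its d/dtheta: the result must match the given G'(theta).
A general antiderivative is exp(2*theta)*sin(2*theta)/2 - exp(2*theta)*cos(2*theta)/2 + C.
The condition gives C = -3/2 - (-1/2) = -1.
So G(theta) = exp(2*theta)*sin(2*theta)/2 - exp(2*theta)*cos(2*theta)/2 - 1.
Check: d/dtheta[exp(2*theta)*sin(2*theta)/2 - exp(2*theta)*cos(2*theta)/2 - 1] = 2*exp(2*theta)*sin(2*theta) = G'(theta).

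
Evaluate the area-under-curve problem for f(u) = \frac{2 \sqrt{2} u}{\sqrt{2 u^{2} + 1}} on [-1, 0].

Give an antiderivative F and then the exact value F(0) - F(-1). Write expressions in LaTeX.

Antiderivative: F(u) = \sqrt{2} \sqrt{2 u^{2} + 1}; value = - \sqrt{6} + \sqrt{2}

The substitution w = 4 u^{2} + 2 works: f is exactly (dF/dw)*(dw/du) for that inner function.
F(u) = \sqrt{2} \sqrt{2 u^{2} + 1} is an antiderivative of f.
Check: d/du[\sqrt{2} \sqrt{2 u^{2} + 1}] = \frac{2 \sqrt{2} u}{\sqrt{2 u^{2} + 1}} = f(u).
F(0) = \sqrt{2}; F(-1) = \sqrt{6}.
Integral = F(0) - F(-1) = - \sqrt{6} + \sqrt{2}.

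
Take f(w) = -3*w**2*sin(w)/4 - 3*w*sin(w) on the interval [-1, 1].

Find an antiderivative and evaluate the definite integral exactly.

The integrand splits into summands that can be handled one at a time.
F(w) = 3*w**2*cos(w)/4 - 3*w*sin(w)/2 + 3*w*cos(w) - 3*sin(w) - 3*cos(w)/2 is an antiderivative of f.
Check: d/dw[3*w**2*cos(w)/4 - 3*w*sin(w)/2 + 3*w*cos(w) - 3*sin(w) - 3*cos(w)/2] = -3*w**2*sin(w)/4 - 3*w*sin(w) = f(w).
F(1) = -9*sin(1)/2 + 9*cos(1)/4; F(-1) = -15*cos(1)/4 + 3*sin(1)/2.
Integral = F(1) - F(-1) = -6*sin(1) + 6*cos(1).

Antiderivative: F(w) = 3*w**2*cos(w)/4 - 3*w*sin(w)/2 + 3*w*cos(w) - 3*sin(w) - 3*cos(w)/2; value = -6*sin(1) + 6*cos(1)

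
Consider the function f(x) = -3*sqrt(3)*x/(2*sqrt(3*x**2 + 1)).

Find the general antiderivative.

F(x) = -sqrt(3)*sqrt(3*x**2 + 1)/2 + C

The substitution u = x**2 + 1/3 works: f is exactly (dF/du)*(du/dx) for that inner function.
Check: d/dx[-sqrt(3)*sqrt(3*x**2 + 1)/2] = -3*sqrt(3)*x/(2*sqrt(3*x**2 + 1)) = f(x).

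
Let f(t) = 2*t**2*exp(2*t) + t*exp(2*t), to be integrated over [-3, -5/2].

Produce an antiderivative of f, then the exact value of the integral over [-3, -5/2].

f has the shape u'v + uv' for u = t**2 - t/2 + 1/4 and v = exp(2*t) — it is the derivative of the product u*v.
F(t) = (4*t**2 - 2*t + 1)*exp(2*t)/4 is an antiderivative of f.
Check: d/dt[(4*t**2 - 2*t + 1)*exp(2*t)/4] = 2*t**2*exp(2*t) + t*exp(2*t) = f(t).
F(-5/2) = 31*exp(-5)/4; F(-3) = 43*exp(-6)/4.
Integral = F(-5/2) - F(-3) = -43*exp(-6)/4 + 31*exp(-5)/4.

Antiderivative: F(t) = (4*t**2 - 2*t + 1)*exp(2*t)/4; value = -43*exp(-6)/4 + 31*exp(-5)/4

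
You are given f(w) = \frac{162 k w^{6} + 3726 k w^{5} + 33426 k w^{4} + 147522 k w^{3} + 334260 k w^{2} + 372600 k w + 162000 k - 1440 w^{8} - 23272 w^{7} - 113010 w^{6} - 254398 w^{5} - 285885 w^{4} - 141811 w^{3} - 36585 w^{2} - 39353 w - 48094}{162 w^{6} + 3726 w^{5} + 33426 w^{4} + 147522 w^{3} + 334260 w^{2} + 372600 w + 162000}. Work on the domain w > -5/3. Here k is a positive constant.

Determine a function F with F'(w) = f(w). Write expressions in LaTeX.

Whatever form F(w) takes, F'(w) = f(w) is non-negotiable.
Check: d/dw[k w - \frac{5 w^{5}}{27 w^{2} + 90 w + 75} - \frac{25 w^{5}}{9 w^{2} + 108 w + 324} - \frac{2 w^{4}}{9 w^{2} + 30 w + 25} - \frac{10 w^{4}}{3 w^{2} + 36 w + 108} - \frac{w^{3}}{18 w^{2} + 60 w + 50} - \frac{5 w^{3}}{6 w^{2} + 72 w + 216} - \frac{w}{18 w^{2} + 60 w + 50} - \frac{5 w}{6 w^{2} + 72 w + 216} + \frac{4}{9 w^{2} + 30 w + 25} + \frac{20}{3 w^{2} + 36 w + 108}] = \frac{162 k w^{6} + 3726 k w^{5} + 33426 k w^{4} + 147522 k w^{3} + 334260 k w^{2} + 372600 k w + 162000 k - 1440 w^{8} - 23272 w^{7} - 113010 w^{6} - 254398 w^{5} - 285885 w^{4} - 141811 w^{3} - 36585 w^{2} - 39353 w - 48094}{162 w^{6} + 3726 w^{5} + 33426 w^{4} + 147522 w^{3} + 334260 w^{2} + 372600 w + 162000} = f(w).

An antiderivative is F(w) = k w - \frac{5 w^{5}}{27 w^{2} + 90 w + 75} - \frac{25 w^{5}}{9 w^{2} + 108 w + 324} - \frac{2 w^{4}}{9 w^{2} + 30 w + 25} - \frac{10 w^{4}}{3 w^{2} + 36 w + 108} - \frac{w^{3}}{18 w^{2} + 60 w + 50} - \frac{5 w^{3}}{6 w^{2} + 72 w + 216} - \frac{w}{18 w^{2} + 60 w + 50} - \frac{5 w}{6 w^{2} + 72 w + 216} + \frac{4}{9 w^{2} + 30 w + 25} + \frac{20}{3 w^{2} + 36 w + 108}.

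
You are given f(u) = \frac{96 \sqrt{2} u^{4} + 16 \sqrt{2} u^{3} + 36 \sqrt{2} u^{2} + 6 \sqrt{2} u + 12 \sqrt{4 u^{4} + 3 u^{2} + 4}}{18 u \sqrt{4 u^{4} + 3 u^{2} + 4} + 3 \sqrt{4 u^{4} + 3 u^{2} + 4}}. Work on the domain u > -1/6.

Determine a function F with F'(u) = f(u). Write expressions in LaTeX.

An antiderivative F(u) passes only if d/du[F] lands on f(u) exactly.
Check: d/du[\frac{2 \left(\sqrt{2} \sqrt{4 u^{4} + 3 u^{2} + 4} + \log{\left(3 u + \frac{1}{2} \right)}\right)}{3}] = \frac{96 \sqrt{2} u^{4} + 16 \sqrt{2} u^{3} + 36 \sqrt{2} u^{2} + 6 \sqrt{2} u + 12 \sqrt{4 u^{4} + 3 u^{2} + 4}}{18 u \sqrt{4 u^{4} + 3 u^{2} + 4} + 3 \sqrt{4 u^{4} + 3 u^{2} + 4}} = f(u).

An antiderivative is F(u) = \frac{2 \left(\sqrt{2} \sqrt{4 u^{4} + 3 u^{2} + 4} + \log{\left(3 u + \frac{1}{2} \right)}\right)}{3}.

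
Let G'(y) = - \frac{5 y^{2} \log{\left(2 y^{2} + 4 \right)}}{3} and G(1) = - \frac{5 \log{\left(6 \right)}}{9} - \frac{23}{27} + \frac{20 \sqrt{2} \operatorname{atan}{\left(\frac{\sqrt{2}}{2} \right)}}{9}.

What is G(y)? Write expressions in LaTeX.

G(y) = - \frac{15 y^{3} \log{\left(2 y^{2} + 4 \right)} - 10 y^{3} + 60 y - 60 \sqrt{2} \operatorname{atan}{\left(\frac{\sqrt{2} y}{2} \right)} - 27}{27}

Since d/dy undoes antidifferentiation here, G(y) must give back the stated G'(y).
A general antiderivative is - \frac{5 y^{3} \log{\left(2 y^{2} + 4 \right)}}{9} + \frac{10 y^{3}}{27} - \frac{20 y}{9} + \frac{20 \sqrt{2} \operatorname{atan}{\left(\frac{\sqrt{2} y}{2} \right)}}{9} + C.
The condition gives C = - \frac{5 \log{\left(6 \right)}}{9} - \frac{23}{27} + \frac{20 \sqrt{2} \operatorname{atan}{\left(\frac{\sqrt{2}}{2} \right)}}{9} - (- \frac{50}{27} - \frac{5 \log{\left(6 \right)}}{9} + \frac{20 \sqrt{2} \operatorname{atan}{\left(\frac{\sqrt{2}}{2} \right)}}{9}) = 1.
So G(y) = - \frac{15 y^{3} \log{\left(2 y^{2} + 4 \right)} - 10 y^{3} + 60 y - 60 \sqrt{2} \operatorname{atan}{\left(\frac{\sqrt{2} y}{2} \right)} - 27}{27}.
Check: d/dy[- \frac{15 y^{3} \log{\left(2 y^{2} + 4 \right)} - 10 y^{3} + 60 y - 60 \sqrt{2} \operatorname{atan}{\left(\frac{\sqrt{2} y}{2} \right)} - 27}{27}] = - \frac{5 y^{2} \log{\left(y^{2} + 2 \right)}}{3} - \frac{5 y^{2} \log{\left(2 \right)}}{3}, which equals G'(y).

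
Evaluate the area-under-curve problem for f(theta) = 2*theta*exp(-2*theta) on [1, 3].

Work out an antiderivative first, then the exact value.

Antiderivative: F(theta) = -theta*exp(-2*theta) - exp(-2*theta)/2; value = -7*exp(-6)/2 + 3*exp(-2)/2

f has the shape u'v + uv' for u = -theta - 1/2 and v = exp(-2*theta) — it is the derivative of the product u*v.
F(theta) = -theta*exp(-2*theta) - exp(-2*theta)/2 is an antiderivative of f.
Check: d/dtheta[-theta*exp(-2*theta) - exp(-2*theta)/2] = 2*theta*exp(-2*theta) = f(theta).
F(3) = -7*exp(-6)/2; F(1) = -3*exp(-2)/2.
Integral = F(3) - F(1) = -7*exp(-6)/2 + 3*exp(-2)/2.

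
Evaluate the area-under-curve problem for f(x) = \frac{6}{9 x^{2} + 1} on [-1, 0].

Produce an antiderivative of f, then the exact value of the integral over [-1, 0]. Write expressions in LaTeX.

A candidate is checked by its d/dx: the result must match f(x).
F(x) = 2 \operatorname{atan}{\left(3 x \right)} is an antiderivative of f.
Check: d/dx[2 \operatorname{atan}{\left(3 x \right)}] = \frac{6}{9 x^{2} + 1} = f(x).
F(0) = 0; F(-1) = - 2 \operatorname{atan}{\left(3 \right)}.
Integral = F(0) - F(-1) = 2 \operatorname{atan}{\left(3 \right)}.

Antiderivative: F(x) = 2 \operatorname{atan}{\left(3 x \right)}; value = 2 \operatorname{atan}{\left(3 \right)}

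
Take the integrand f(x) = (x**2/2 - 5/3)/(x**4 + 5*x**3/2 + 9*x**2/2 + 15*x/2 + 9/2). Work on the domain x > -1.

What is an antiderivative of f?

Factor the denominator (3*(x + 1)*(2*x + 3)*(x**2 + 3)) and decompose: f = 19*(5*x + 3)/(252*(x**2 + 3)) + 26/(63*(2*x + 3)) - 7/(12*(x + 1)); each piece integrates to a log, atan, or power term.
Check: d/dx[-7*log(x + 1)/12 + 13*log(x + 3/2)/63 + 95*log(x**2 + 3)/504 + 19*sqrt(3)*atan(sqrt(3)*x/3)/252] = (3*x**2 - 10)/(6*x**4 + 15*x**3 + 27*x**2 + 45*x + 27), which equals f(x).

An antiderivative is F(x) = -7*log(x + 1)/12 + 13*log(x + 3/2)/63 + 95*log(x**2 + 3)/504 + 19*sqrt(3)*atan(sqrt(3)*x/3)/252.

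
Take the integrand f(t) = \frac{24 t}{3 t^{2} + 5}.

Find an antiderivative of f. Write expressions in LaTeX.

An antiderivative is F(t) = 4 \log{\left(3 t^{2} + 5 \right)}.

The substitution u = \frac{3 t^{2}}{2} + \frac{5}{2} works: f is exactly (dF/du)*(du/dt) for that inner function.
Check: d/dt[4 \log{\left(3 t^{2} + 5 \right)}] = \frac{24 t}{3 t^{2} + 5} = f(t).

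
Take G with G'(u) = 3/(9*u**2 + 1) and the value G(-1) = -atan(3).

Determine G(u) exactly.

The proposed G(u) is checked by its d/du: the result must match the given G'(u).
A general antiderivative is atan(3*u) + C.
The condition gives C = -atan(3) - (-atan(3)) = 0.
So G(u) = atan(3*u).
Check: d/du[atan(3*u)] = 3/(9*u**2 + 1) = G'(u).

G(u) = atan(3*u)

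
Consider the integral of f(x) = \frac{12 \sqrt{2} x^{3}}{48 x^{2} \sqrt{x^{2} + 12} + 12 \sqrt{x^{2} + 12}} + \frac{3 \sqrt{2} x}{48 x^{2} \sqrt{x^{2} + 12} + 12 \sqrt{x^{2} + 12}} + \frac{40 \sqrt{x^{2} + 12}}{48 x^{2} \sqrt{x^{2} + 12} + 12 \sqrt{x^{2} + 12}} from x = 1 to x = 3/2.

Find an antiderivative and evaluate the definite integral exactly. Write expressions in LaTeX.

The integrand splits into summands that can be handled one at a time.
F(x) = \frac{3 \sqrt{2} \sqrt{x^{2} + 12} + 20 \operatorname{atan}{\left(2 x \right)}}{12} is an antiderivative of f.
Check: d/dx[\frac{3 \sqrt{2} \sqrt{x^{2} + 12} + 20 \operatorname{atan}{\left(2 x \right)}}{12}] = \frac{12 \sqrt{2} x^{3} + 3 \sqrt{2} x + 40 \sqrt{x^{2} + 12}}{48 x^{2} \sqrt{x^{2} + 12} + 12 \sqrt{x^{2} + 12}}, which equals f(x).
F(3/2) = \frac{\sqrt{114}}{8} + \frac{5 \operatorname{atan}{\left(3 \right)}}{3}; F(1) = \frac{\sqrt{26}}{4} + \frac{5 \operatorname{atan}{\left(2 \right)}}{3}.
Integral = F(3/2) - F(1) = - \frac{5 \operatorname{atan}{\left(2 \right)}}{3} - \frac{\sqrt{26}}{4} + \frac{\sqrt{114}}{8} + \frac{5 \operatorname{atan}{\left(3 \right)}}{3}.

Antiderivative: F(x) = \frac{3 \sqrt{2} \sqrt{x^{2} + 12} + 20 \operatorname{atan}{\left(2 x \right)}}{12}; value = - \frac{5 \operatorname{atan}{\left(2 \right)}}{3} - \frac{\sqrt{26}}{4} + \frac{\sqrt{114}}{8} + \frac{5 \operatorname{atan}{\left(3 \right)}}{3}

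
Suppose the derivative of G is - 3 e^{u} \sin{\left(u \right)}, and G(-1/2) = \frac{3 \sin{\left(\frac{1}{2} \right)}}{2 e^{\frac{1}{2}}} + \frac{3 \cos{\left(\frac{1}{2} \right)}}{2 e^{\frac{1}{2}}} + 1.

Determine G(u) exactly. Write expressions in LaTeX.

G(u) = - \frac{3 e^{u} \sin{\left(u \right)}}{2} + \frac{3 e^{u} \cos{\left(u \right)}}{2} + 1

The proposed G(u) is checked by its d/du: the result must match the given G'(u).
A general antiderivative is - \frac{3 e^{u} \sin{\left(u \right)}}{2} + \frac{3 e^{u} \cos{\left(u \right)}}{2} + C.
The condition gives C = \frac{3 \sin{\left(\frac{1}{2} \right)}}{2 e^{\frac{1}{2}}} + \frac{3 \cos{\left(\frac{1}{2} \right)}}{2 e^{\frac{1}{2}}} + 1 - (\frac{3 \sin{\left(\frac{1}{2} \right)}}{2 e^{\frac{1}{2}}} + \frac{3 \cos{\left(\frac{1}{2} \right)}}{2 e^{\frac{1}{2}}}) = 1.
So G(u) = - \frac{3 e^{u} \sin{\left(u \right)}}{2} + \frac{3 e^{u} \cos{\left(u \right)}}{2} + 1.
Check: d/du[- \frac{3 e^{u} \sin{\left(u \right)}}{2} + \frac{3 e^{u} \cos{\left(u \right)}}{2} + 1] = - 3 e^{u} \sin{\left(u \right)} = G'(u).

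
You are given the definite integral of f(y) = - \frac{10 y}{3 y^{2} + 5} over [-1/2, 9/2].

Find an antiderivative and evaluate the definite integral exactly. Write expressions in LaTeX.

Antiderivative: F(y) = - \frac{5 \log{\left(y^{2} + \frac{5}{3} \right)}}{3}; value = - \frac{5 \log{\left(\frac{263}{12} \right)}}{3} + \frac{5 \log{\left(\frac{23}{12} \right)}}{3}

f matches the chain-rule pattern g'(h)*h' with inner function h(y) = y^{2} + \frac{5}{3}; substituting u = h(y) collapses the integral.
F(y) = - \frac{5 \log{\left(y^{2} + \frac{5}{3} \right)}}{3} is an antiderivative of f.
Check: d/dy[- \frac{5 \log{\left(y^{2} + \frac{5}{3} \right)}}{3}] = - \frac{10 y}{3 y^{2} + 5} = f(y).
F(9/2) = - \frac{5 \log{\left(\frac{263}{12} \right)}}{3}; F(-1/2) = - \frac{5 \log{\left(\frac{23}{12} \right)}}{3}.
Integral = F(9/2) - F(-1/2) = - \frac{5 \log{\left(\frac{263}{12} \right)}}{3} + \frac{5 \log{\left(\frac{23}{12} \right)}}{3}.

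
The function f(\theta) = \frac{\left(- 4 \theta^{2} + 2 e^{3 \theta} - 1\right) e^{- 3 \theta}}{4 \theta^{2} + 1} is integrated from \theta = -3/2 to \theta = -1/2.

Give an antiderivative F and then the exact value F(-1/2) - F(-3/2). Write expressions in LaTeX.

Whatever form F(\theta) takes, F'(\theta) = f(\theta) is non-negotiable.
F(\theta) = \operatorname{atan}{\left(2 \theta \right)} + \frac{e^{- 3 \theta}}{3} is an antiderivative of f.
Check: d/d\theta[\operatorname{atan}{\left(2 \theta \right)} + \frac{e^{- 3 \theta}}{3}] = \frac{- 4 \theta^{2} + 2 e^{3 \theta} - 1}{4 \theta^{2} e^{3 \theta} + e^{3 \theta}}, which equals f(\theta).
F(-1/2) = - \frac{\pi}{4} + \frac{e^{\frac{3}{2}}}{3}; F(-3/2) = - \operatorname{atan}{\left(3 \right)} + \frac{e^{\frac{9}{2}}}{3}.
Integral = F(-1/2) - F(-3/2) = - \frac{e^{\frac{9}{2}}}{3} - \frac{\pi}{4} + \operatorname{atan}{\left(3 \right)} + \frac{e^{\frac{3}{2}}}{3}.

Antiderivative: F(\theta) = \operatorname{atan}{\left(2 \theta \right)} + \frac{e^{- 3 \theta}}{3}; value = - \frac{e^{\frac{9}{2}}}{3} - \frac{\pi}{4} + \operatorname{atan}{\left(3 \right)} + \frac{e^{\frac{3}{2}}}{3}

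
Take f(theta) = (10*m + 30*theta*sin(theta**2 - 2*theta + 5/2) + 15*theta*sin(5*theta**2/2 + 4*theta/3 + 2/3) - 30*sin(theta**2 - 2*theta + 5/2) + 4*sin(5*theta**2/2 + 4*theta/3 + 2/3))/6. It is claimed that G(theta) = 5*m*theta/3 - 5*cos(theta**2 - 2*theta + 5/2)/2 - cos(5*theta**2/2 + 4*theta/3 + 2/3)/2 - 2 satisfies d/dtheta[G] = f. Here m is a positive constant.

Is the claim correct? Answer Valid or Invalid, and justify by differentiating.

d/dtheta[G] = 5*m/3 + 5*theta*sin(theta**2 - 2*theta + 5/2) + 5*theta*sin(5*theta**2/2 + 4*theta/3 + 2/3)/2 - 5*sin(theta**2 - 2*theta + 5/2) + 2*sin(5*theta**2/2 + 4*theta/3 + 2/3)/3
This equals f(theta) exactly, so the claim holds.

Valid - differentiating G returns exactly f.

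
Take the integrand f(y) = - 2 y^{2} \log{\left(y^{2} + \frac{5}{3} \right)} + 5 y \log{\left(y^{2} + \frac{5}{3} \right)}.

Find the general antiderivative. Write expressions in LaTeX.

The integrand splits into summands that can be handled one at a time.
Check: d/dy[- \frac{36 y^{3} \log{\left(y^{2} + \frac{5}{3} \right)} - 24 y^{3} - 135 y^{2} \log{\left(y^{2} + \frac{5}{3} \right)} + 135 y^{2} + 120 y - 225 \log{\left(y^{2} + \frac{5}{3} \right)} - 40 \sqrt{15} \operatorname{atan}{\left(\frac{\sqrt{15} y}{5} \right)}}{54}] = - 2 y^{2} \log{\left(y^{2} + \frac{5}{3} \right)} + 5 y \log{\left(y^{2} + \frac{5}{3} \right)} = f(y).

F(y) = - \frac{36 y^{3} \log{\left(y^{2} + \frac{5}{3} \right)} - 24 y^{3} - 135 y^{2} \log{\left(y^{2} + \frac{5}{3} \right)} + 135 y^{2} + 120 y - 225 \log{\left(y^{2} + \frac{5}{3} \right)} - 40 \sqrt{15} \operatorname{atan}{\left(\frac{\sqrt{15} y}{5} \right)}}{54} + C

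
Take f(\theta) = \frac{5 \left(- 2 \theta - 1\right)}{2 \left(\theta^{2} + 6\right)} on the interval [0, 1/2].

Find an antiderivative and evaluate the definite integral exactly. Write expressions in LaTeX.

For F(\theta) to be correct the identity F'(\theta) - f(\theta) = 0 must hold.
F(\theta) = - \frac{5 \left(6 \log{\left(\theta^{2} + 6 \right)} + \sqrt{6} \operatorname{atan}{\left(\frac{\sqrt{6} \theta}{6} \right)}\right)}{12} is an antiderivative of f.
Check: d/d\theta[- \frac{5 \left(6 \log{\left(\theta^{2} + 6 \right)} + \sqrt{6} \operatorname{atan}{\left(\frac{\sqrt{6} \theta}{6} \right)}\right)}{12}] = \frac{- 10 \theta - 5}{2 \theta^{2} + 12}, which equals f(\theta).
F(1/2) = - \frac{5 \log{\left(\frac{25}{4} \right)}}{2} - \frac{5 \sqrt{6} \operatorname{atan}{\left(\frac{\sqrt{6}}{12} \right)}}{12}; F(0) = - \frac{5 \log{\left(6 \right)}}{2}.
Integral = F(1/2) - F(0) = - \frac{5 \log{\left(\frac{25}{4} \right)}}{2} - \frac{5 \sqrt{6} \operatorname{atan}{\left(\frac{\sqrt{6}}{12} \right)}}{12} + \frac{5 \log{\left(6 \right)}}{2}.

Antiderivative: F(\theta) = - \frac{5 \left(6 \log{\left(\theta^{2} + 6 \right)} + \sqrt{6} \operatorname{atan}{\left(\frac{\sqrt{6} \theta}{6} \right)}\right)}{12}; value = - \frac{5 \log{\left(\frac{25}{4} \right)}}{2} - \frac{5 \sqrt{6} \operatorname{atan}{\left(\frac{\sqrt{6}}{12} \right)}}{12} + \frac{5 \log{\left(6 \right)}}{2}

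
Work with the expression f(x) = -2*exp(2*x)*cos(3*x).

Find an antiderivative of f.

An antiderivative F(x) passes only if d/dx[F] lands on f(x) exactly.
Check: d/dx[2*(-3*sin(3*x) - 2*cos(3*x))*exp(2*x)/13] = -2*exp(2*x)*cos(3*x) = f(x).

An antiderivative is F(x) = 2*(-3*sin(3*x) - 2*cos(3*x))*exp(2*x)/13.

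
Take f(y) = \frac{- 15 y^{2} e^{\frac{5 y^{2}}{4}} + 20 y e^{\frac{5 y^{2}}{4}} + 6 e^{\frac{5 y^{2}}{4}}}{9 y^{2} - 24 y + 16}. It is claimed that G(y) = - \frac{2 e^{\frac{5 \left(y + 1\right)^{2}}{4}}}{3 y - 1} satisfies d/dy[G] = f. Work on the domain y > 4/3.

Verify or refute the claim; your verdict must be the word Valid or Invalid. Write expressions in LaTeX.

Invalid: d/dy[G] - f = \frac{- 135 y^{4} e^{\frac{5}{4}} e^{\frac{5 y}{2}} e^{\frac{5 y^{2}}{4}} + 135 y^{4} e^{\frac{5 y^{2}}{4}} + 270 y^{3} e^{\frac{5}{4}} e^{\frac{5 y}{2}} e^{\frac{5 y^{2}}{4}} - 270 y^{3} e^{\frac{5 y^{2}}{4}} + 99 y^{2} e^{\frac{5}{4}} e^{\frac{5 y}{2}} e^{\frac{5 y^{2}}{4}} + 81 y^{2} e^{\frac{5 y^{2}}{4}} - 424 y e^{\frac{5}{4}} e^{\frac{5 y}{2}} e^{\frac{5 y^{2}}{4}} + 16 y e^{\frac{5 y^{2}}{4}} + 176 e^{\frac{5}{4}} e^{\frac{5 y}{2}} e^{\frac{5 y^{2}}{4}} - 6 e^{\frac{5 y^{2}}{4}}}{81 y^{4} - 270 y^{3} + 297 y^{2} - 120 y + 16}, which is not 0.

d/dy[G] = \frac{- 15 y^{2} e^{\frac{5}{4}} e^{\frac{5 y}{2}} e^{\frac{5 y^{2}}{4}} - 10 y e^{\frac{5}{4}} e^{\frac{5 y}{2}} e^{\frac{5 y^{2}}{4}} + 11 e^{\frac{5}{4}} e^{\frac{5 y}{2}} e^{\frac{5 y^{2}}{4}}}{9 y^{2} - 6 y + 1}
d/dy[G] - f(y) = \frac{- 135 y^{4} e^{\frac{5}{4}} e^{\frac{5 y}{2}} e^{\frac{5 y^{2}}{4}} + 135 y^{4} e^{\frac{5 y^{2}}{4}} + 270 y^{3} e^{\frac{5}{4}} e^{\frac{5 y}{2}} e^{\frac{5 y^{2}}{4}} - 270 y^{3} e^{\frac{5 y^{2}}{4}} + 99 y^{2} e^{\frac{5}{4}} e^{\frac{5 y}{2}} e^{\frac{5 y^{2}}{4}} + 81 y^{2} e^{\frac{5 y^{2}}{4}} - 424 y e^{\frac{5}{4}} e^{\frac{5 y}{2}} e^{\frac{5 y^{2}}{4}} + 16 y e^{\frac{5 y^{2}}{4}} + 176 e^{\frac{5}{4}} e^{\frac{5 y}{2}} e^{\frac{5 y^{2}}{4}} - 6 e^{\frac{5 y^{2}}{4}}}{81 y^{4} - 270 y^{3} + 297 y^{2} - 120 y + 16} != 0.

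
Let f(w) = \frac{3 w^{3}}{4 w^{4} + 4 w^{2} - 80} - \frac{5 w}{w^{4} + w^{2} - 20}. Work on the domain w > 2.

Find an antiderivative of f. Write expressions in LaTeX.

An antiderivative is F(w) = \frac{- 8 \log{\left(w^{2} - 4 \right)} + 35 \log{\left(w^{2} + 5 \right)}}{72}.

Factor the denominator (4 \left(w - 2\right) \left(w + 2\right) \left(w^{2} + 5\right)) and decompose: f = \frac{35 w}{36 \left(w^{2} + 5\right)} - \frac{1}{9 \left(w + 2\right)} - \frac{1}{9 \left(w - 2\right)}; each piece integrates to a log, atan, or power term.
Check: d/dw[\frac{- 8 \log{\left(w^{2} - 4 \right)} + 35 \log{\left(w^{2} + 5 \right)}}{72}] = \frac{3 w^{3} - 20 w}{4 w^{4} + 4 w^{2} - 80}, which equals f(w).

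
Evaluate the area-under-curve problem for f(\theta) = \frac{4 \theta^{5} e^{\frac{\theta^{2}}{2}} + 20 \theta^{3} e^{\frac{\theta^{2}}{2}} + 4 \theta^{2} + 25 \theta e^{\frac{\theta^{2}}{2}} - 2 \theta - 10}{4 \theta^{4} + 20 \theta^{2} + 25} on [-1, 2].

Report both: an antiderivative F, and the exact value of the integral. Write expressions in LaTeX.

A candidate is checked by its d/d\theta: the result must match f(\theta).
F(\theta) = - \frac{\theta}{\theta^{2} + \frac{5}{2}} + e^{\frac{\theta^{2}}{2}} + \frac{1}{4 \theta^{2} + 10} is an antiderivative of f.
Check: d/d\theta[- \frac{\theta}{\theta^{2} + \frac{5}{2}} + e^{\frac{\theta^{2}}{2}} + \frac{1}{4 \theta^{2} + 10}] = \frac{4 \theta^{5} e^{\frac{\theta^{2}}{2}} + 20 \theta^{3} e^{\frac{\theta^{2}}{2}} + 4 \theta^{2} + 25 \theta e^{\frac{\theta^{2}}{2}} - 2 \theta - 10}{4 \theta^{4} + 20 \theta^{2} + 25} = f(\theta).
F(2) = - \frac{7}{26} + e^{2}; F(-1) = \frac{5}{14} + e^{\frac{1}{2}}.
Integral = F(2) - F(-1) = - e^{\frac{1}{2}} - \frac{57}{91} + e^{2}.

Antiderivative: F(\theta) = - \frac{\theta}{\theta^{2} + \frac{5}{2}} + e^{\frac{\theta^{2}}{2}} + \frac{1}{4 \theta^{2} + 10}; value = - e^{\frac{1}{2}} - \frac{57}{91} + e^{2}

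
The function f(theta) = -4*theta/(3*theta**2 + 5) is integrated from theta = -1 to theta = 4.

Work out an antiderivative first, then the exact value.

The substitution u = 3*theta**2 + 5 works: f is exactly (dF/du)*(du/dtheta) for that inner function.
F(theta) = -2*log(3*theta**2 + 5)/3 is an antiderivative of f.
Check: d/dtheta[-2*log(3*theta**2 + 5)/3] = -4*theta/(3*theta**2 + 5) = f(theta).
F(4) = -2*log(53)/3; F(-1) = -2*log(8)/3.
Integral = F(4) - F(-1) = -2*log(53)/3 + 2*log(8)/3.

Antiderivative: F(theta) = -2*log(3*theta**2 + 5)/3; value = -2*log(53)/3 + 2*log(8)/3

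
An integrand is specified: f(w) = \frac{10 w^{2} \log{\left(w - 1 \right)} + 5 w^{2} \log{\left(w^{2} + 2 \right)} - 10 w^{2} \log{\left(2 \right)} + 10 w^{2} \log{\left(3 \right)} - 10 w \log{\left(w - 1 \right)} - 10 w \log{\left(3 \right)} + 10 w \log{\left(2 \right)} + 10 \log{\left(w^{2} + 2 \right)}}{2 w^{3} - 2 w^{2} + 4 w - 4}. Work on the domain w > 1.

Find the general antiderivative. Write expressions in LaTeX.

F(w) = \frac{5 \log{\left(\frac{3 w}{2} - \frac{3}{2} \right)} \log{\left(w^{2} + 2 \right)}}{2} + C

f has the shape u'v + uv' for u = \frac{5 \log{\left(w^{2} + 2 \right)}}{2} and v = \log{\left(\frac{3 w}{2} - \frac{3}{2} \right)} — it is the derivative of the product u*v.
Check: d/dw[\frac{5 \log{\left(\frac{3 w}{2} - \frac{3}{2} \right)} \log{\left(w^{2} + 2 \right)}}{2}] = \frac{10 w^{2} \log{\left(w - 1 \right)} + 5 w^{2} \log{\left(w^{2} + 2 \right)} - 10 w^{2} \log{\left(2 \right)} + 10 w^{2} \log{\left(3 \right)} - 10 w \log{\left(w - 1 \right)} - 10 w \log{\left(3 \right)} + 10 w \log{\left(2 \right)} + 10 \log{\left(w^{2} + 2 \right)}}{2 w^{3} - 2 w^{2} + 4 w - 4} = f(w).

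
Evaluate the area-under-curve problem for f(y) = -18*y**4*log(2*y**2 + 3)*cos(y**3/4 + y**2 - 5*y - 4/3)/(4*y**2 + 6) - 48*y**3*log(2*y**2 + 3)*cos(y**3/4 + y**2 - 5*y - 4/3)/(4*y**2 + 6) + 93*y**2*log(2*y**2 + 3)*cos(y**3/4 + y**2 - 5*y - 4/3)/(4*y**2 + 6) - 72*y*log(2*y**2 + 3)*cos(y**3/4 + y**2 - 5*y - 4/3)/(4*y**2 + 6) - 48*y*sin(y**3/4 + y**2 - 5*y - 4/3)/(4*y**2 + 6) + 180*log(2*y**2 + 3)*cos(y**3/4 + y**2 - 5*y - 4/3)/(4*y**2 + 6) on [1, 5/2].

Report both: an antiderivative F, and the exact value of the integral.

Recognize the product-rule pattern: f = u'v + uv' with u = -6*log(2*y**2 + 3), v = sin(y**3/4 + y**2 - 5*y - 4/3), so integration by parts undoes it.
F(y) = -6*log(2*y**2 + 3)*sin(y**3/4 + y**2 - 5*y - 4/3) is an antiderivative of f.
Check: d/dy[-6*log(2*y**2 + 3)*sin(y**3/4 + y**2 - 5*y - 4/3)] = (-18*y**4*log(2*y**2 + 3)*cos(y**3/4 + y**2 - 5*y - 4/3) - 48*y**3*log(2*y**2 + 3)*cos(y**3/4 + y**2 - 5*y - 4/3) + 93*y**2*log(2*y**2 + 3)*cos(y**3/4 + y**2 - 5*y - 4/3) - 72*y*log(2*y**2 + 3)*cos(y**3/4 + y**2 - 5*y - 4/3) - 48*y*sin(y**3/4 + y**2 - 5*y - 4/3) + 180*log(2*y**2 + 3)*cos(y**3/4 + y**2 - 5*y - 4/3))/(4*y**2 + 6), which equals f(y).
F(5/2) = 6*log(31/2)*sin(353/96); F(1) = 6*log(5)*sin(61/12).
Integral = F(5/2) - F(1) = 6*log(31/2)*sin(353/96) - 6*log(5)*sin(61/12).

Antiderivative: F(y) = -6*log(2*y**2 + 3)*sin(y**3/4 + y**2 - 5*y - 4/3); value = 6*log(31/2)*sin(353/96) - 6*log(5)*sin(61/12)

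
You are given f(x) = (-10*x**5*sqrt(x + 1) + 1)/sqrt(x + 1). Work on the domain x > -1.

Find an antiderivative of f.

An antiderivative F(x) passes only if d/dx[F] lands on f(x) exactly.
Check: d/dx[-5*x**6/3 + 2*sqrt(x + 1)] = (-10*x**5*sqrt(x + 1) + 1)/sqrt(x + 1) = f(x).

An antiderivative is F(x) = -5*x**6/3 + 2*sqrt(x + 1).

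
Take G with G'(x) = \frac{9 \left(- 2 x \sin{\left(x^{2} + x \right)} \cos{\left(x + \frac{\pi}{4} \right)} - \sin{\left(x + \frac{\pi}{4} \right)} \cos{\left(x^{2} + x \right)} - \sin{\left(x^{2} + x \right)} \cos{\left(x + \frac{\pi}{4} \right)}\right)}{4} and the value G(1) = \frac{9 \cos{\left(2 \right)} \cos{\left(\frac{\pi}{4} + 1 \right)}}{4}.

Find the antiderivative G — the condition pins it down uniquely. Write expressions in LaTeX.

G(x) = \frac{9 \cos{\left(x + \frac{\pi}{4} \right)} \cos{\left(x^{2} + x \right)}}{4}

Recognize the product-rule pattern: G'(x) = u'v + uv' with u = \frac{9 \cos{\left(x^{2} + x \right)}}{4}, v = \cos{\left(x + \frac{\pi}{4} \right)}, so integration by parts undoes it.
A general antiderivative is \frac{9 \cos{\left(x + \frac{\pi}{4} \right)} \cos{\left(x^{2} + x \right)}}{4} + C.
The condition gives C = \frac{9 \cos{\left(2 \right)} \cos{\left(\frac{\pi}{4} + 1 \right)}}{4} - (\frac{9 \cos{\left(2 \right)} \cos{\left(\frac{\pi}{4} + 1 \right)}}{4}) = 0.
So G(x) = \frac{9 \cos{\left(x + \frac{\pi}{4} \right)} \cos{\left(x^{2} + x \right)}}{4}.
Check: d/dx[\frac{9 \cos{\left(x + \frac{\pi}{4} \right)} \cos{\left(x^{2} + x \right)}}{4}] = - \frac{9 x \sin{\left(x^{2} + x \right)} \cos{\left(x + \frac{\pi}{4} \right)}}{2} - \frac{9 \sin{\left(x + \frac{\pi}{4} \right)} \cos{\left(x^{2} + x \right)}}{4} - \frac{9 \sin{\left(x^{2} + x \right)} \cos{\left(x + \frac{\pi}{4} \right)}}{4}, which equals G'(x).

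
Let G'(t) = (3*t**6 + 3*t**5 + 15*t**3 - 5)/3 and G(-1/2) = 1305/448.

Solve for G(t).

G(t) = (12*t**7 + 14*t**6 + 105*t**4 - 140*t + 168)/84

Whatever form G(t) takes, its d/dt must return the stated G'(t).
A general antiderivative is t**7/7 + t**6/6 + 5*t**4/4 - 5*t/3 + C.
The condition gives C = 1305/448 - (409/448) = 2.
So G(t) = (12*t**7 + 14*t**6 + 105*t**4 - 140*t + 168)/84.
Check: d/dt[(12*t**7 + 14*t**6 + 105*t**4 - 140*t + 168)/84] = t**6 + t**5 + 5*t**3 - 5/3, which equals G'(t).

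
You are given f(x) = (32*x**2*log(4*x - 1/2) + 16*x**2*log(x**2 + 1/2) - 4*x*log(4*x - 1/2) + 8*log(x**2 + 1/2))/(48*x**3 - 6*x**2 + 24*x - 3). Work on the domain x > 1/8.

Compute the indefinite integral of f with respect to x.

F(x) = log(4*x - 1/2)*log(x**2 + 1/2)/3 + C

Recognize the product-rule pattern: f = u'v + uv' with u = log(x**2 + 1/2)/3, v = log(4*x - 1/2), so integration by parts undoes it.
Check: d/dx[log(4*x - 1/2)*log(x**2 + 1/2)/3] = (32*x**2*log(4*x - 1/2) + 16*x**2*log(x**2 + 1/2) - 4*x*log(4*x - 1/2) + 8*log(x**2 + 1/2))/(48*x**3 - 6*x**2 + 24*x - 3) = f(x).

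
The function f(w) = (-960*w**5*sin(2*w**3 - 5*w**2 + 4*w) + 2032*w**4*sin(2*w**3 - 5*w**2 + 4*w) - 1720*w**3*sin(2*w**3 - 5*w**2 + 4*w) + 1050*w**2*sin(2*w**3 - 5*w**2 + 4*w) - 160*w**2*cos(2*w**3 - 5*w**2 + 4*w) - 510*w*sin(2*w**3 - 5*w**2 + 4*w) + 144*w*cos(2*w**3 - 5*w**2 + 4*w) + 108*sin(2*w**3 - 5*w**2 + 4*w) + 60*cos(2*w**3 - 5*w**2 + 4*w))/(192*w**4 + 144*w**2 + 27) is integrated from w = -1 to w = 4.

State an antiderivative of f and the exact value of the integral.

Antiderivative: F(w) = -2*(3/4 - 5*w/3)*cos(2*w**3 - 5*w**2 + 4*w)/(4*w**2 + 3/2); value = 29*cos(11)/33 + 71*cos(64)/393

Differentiate the proposed F(w) back; it has to land on f(w) exactly.
F(w) = -2*(3/4 - 5*w/3)*cos(2*w**3 - 5*w**2 + 4*w)/(4*w**2 + 3/2) is an antiderivative of f.
Check: d/dw[-2*(3/4 - 5*w/3)*cos(2*w**3 - 5*w**2 + 4*w)/(4*w**2 + 3/2)] = (-960*w**5*sin(2*w**3 - 5*w**2 + 4*w) + 2032*w**4*sin(2*w**3 - 5*w**2 + 4*w) - 1720*w**3*sin(2*w**3 - 5*w**2 + 4*w) + 1050*w**2*sin(2*w**3 - 5*w**2 + 4*w) - 160*w**2*cos(2*w**3 - 5*w**2 + 4*w) - 510*w*sin(2*w**3 - 5*w**2 + 4*w) + 144*w*cos(2*w**3 - 5*w**2 + 4*w) + 108*sin(2*w**3 - 5*w**2 + 4*w) + 60*cos(2*w**3 - 5*w**2 + 4*w))/(192*w**4 + 144*w**2 + 27) = f(w).
F(4) = 71*cos(64)/393; F(-1) = -29*cos(11)/33.
Integral = F(4) - F(-1) = 29*cos(11)/33 + 71*cos(64)/393.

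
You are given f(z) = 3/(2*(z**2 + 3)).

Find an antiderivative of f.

An antiderivative is F(z) = sqrt(3)*atan(sqrt(3)*z/3)/2.

Since d/dz undoes antidifferentiation here, F'(z) = f(z) is required of F(z).
Check: d/dz[sqrt(3)*atan(sqrt(3)*z/3)/2] = 3/(2*z**2 + 6), which equals f(z).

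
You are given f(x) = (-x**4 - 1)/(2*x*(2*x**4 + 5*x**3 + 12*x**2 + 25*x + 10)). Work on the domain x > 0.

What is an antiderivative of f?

The denominator factors as 2*x*(x + 2)*(2*x + 1)*(x**2 + 5); partial fractions split f into directly integrable pieces: -13*(8*x - 25)/(945*(x**2 + 5)) + 17/(126*(2*x + 1)) - 17/(108*(x + 2)) - 1/(20*x).
Check: d/dx[-log(x)/20 + 17*log(x + 1/2)/252 - 17*log(x + 2)/108 - 52*log(x**2 + 5)/945 + 13*sqrt(5)*atan(sqrt(5)*x/5)/189] = (-x**4 - 1)/(4*x**5 + 10*x**4 + 24*x**3 + 50*x**2 + 20*x), which equals f(x).

An antiderivative is F(x) = -log(x)/20 + 17*log(x + 1/2)/252 - 17*log(x + 2)/108 - 52*log(x**2 + 5)/945 + 13*sqrt(5)*atan(sqrt(5)*x/5)/189.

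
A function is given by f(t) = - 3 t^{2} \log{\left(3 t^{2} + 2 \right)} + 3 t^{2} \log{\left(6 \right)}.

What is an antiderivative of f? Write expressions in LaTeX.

An antiderivative is F(t) = - t^{3} \log{\left(\frac{t^{2}}{2} + \frac{1}{3} \right)} + \frac{2 t^{3}}{3} - \frac{4 t}{3} + \frac{4 \sqrt{6} \operatorname{atan}{\left(\frac{\sqrt{6} t}{2} \right)}}{9}.

The integrand splits into summands that can be handled one at a time.
Check: d/dt[- t^{3} \log{\left(\frac{t^{2}}{2} + \frac{1}{3} \right)} + \frac{2 t^{3}}{3} - \frac{4 t}{3} + \frac{4 \sqrt{6} \operatorname{atan}{\left(\frac{\sqrt{6} t}{2} \right)}}{9}] = - 3 t^{2} \log{\left(3 t^{2} + 2 \right)} + 3 t^{2} \log{\left(6 \right)} = f(t).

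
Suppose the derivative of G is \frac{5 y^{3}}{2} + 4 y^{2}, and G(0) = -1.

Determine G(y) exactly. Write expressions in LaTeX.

G(y) = \frac{15 y^{4} + 32 y^{3} - 24}{24}

The integrand splits into summands that can be handled one at a time.
A general antiderivative is \frac{5 y^{4}}{8} + \frac{4 y^{3}}{3} + C.
The condition gives C = -1 - (0) = -1.
So G(y) = \frac{15 y^{4} + 32 y^{3} - 24}{24}.
Check: d/dy[\frac{15 y^{4} + 32 y^{3} - 24}{24}] = \frac{5 y^{3}}{2} + 4 y^{2} = G'(y).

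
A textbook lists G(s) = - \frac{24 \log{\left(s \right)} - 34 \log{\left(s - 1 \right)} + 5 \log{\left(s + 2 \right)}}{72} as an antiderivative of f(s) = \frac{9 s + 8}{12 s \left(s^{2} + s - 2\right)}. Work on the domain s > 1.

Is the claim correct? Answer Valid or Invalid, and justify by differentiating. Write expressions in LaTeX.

d/ds[G] = \frac{5 s^{2} + 49 s + 48}{72 s^{3} + 72 s^{2} - 144 s}
d/ds[G] - f(s) = \frac{5}{72 s + 144} != 0.

Invalid: d/ds[G] - f = \frac{5}{72 s + 144}, which is not 0.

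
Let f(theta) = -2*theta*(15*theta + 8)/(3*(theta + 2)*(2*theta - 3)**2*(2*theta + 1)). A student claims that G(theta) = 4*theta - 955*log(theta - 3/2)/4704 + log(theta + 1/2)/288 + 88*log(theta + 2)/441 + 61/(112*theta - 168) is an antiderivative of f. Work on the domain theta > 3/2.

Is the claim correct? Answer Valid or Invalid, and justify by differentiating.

Invalid: d/dtheta[G] - f = 4, which is not 0.

d/dtheta[G] = (96*theta**4 - 48*theta**3 - 438*theta**2 + 236*theta + 216)/(24*theta**4 - 12*theta**3 - 102*theta**2 + 63*theta + 54)
d/dtheta[G] - f(theta) = 4 != 0.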